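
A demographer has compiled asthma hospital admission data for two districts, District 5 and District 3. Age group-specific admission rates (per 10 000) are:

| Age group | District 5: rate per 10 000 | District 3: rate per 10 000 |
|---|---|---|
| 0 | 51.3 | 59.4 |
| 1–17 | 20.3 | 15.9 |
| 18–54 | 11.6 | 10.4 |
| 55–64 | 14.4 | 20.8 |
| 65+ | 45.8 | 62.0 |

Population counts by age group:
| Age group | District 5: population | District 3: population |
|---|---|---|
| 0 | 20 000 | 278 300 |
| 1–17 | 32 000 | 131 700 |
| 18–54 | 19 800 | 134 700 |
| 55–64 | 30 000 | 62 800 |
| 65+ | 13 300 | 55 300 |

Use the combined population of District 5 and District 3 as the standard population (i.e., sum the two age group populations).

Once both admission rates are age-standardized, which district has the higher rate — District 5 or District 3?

Combined standard total = 777 900; weights = 0.3835, 0.2104, 0.1986, 0.1193, 0.0882.
District 5: 0.3835×51.3 + 0.2104×20.3 + 0.1986×11.6 + 0.1193×14.4 + 0.0882×45.8 = 32.0045 per 10 000.
District 3: 0.3835×59.4 + 0.2104×15.9 + 0.1986×10.4 + 0.1193×20.8 + 0.0882×62.0 = 36.1384 per 10 000.

District 3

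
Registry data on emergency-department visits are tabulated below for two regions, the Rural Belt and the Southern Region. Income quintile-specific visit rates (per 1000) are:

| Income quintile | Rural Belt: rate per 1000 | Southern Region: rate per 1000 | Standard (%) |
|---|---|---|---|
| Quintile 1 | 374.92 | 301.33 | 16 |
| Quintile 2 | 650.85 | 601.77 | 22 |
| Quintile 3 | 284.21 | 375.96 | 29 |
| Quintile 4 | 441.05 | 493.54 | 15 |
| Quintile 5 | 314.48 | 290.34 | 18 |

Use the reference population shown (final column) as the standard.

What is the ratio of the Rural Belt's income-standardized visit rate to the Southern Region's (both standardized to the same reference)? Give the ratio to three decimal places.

Standard weights: 0.16, 0.22, 0.29, 0.15, 0.18.
The Rural Belt: 0.1600×374.92 + 0.2200×650.85 + 0.2900×284.21 + 0.1500×441.05 + 0.1800×314.48 = 408.3590 per 1000.
The Southern Region: 0.1600×301.33 + 0.2200×601.77 + 0.2900×375.96 + 0.1500×493.54 + 0.1800×290.34 = 415.9228 per 1000.
Ratio = 408.3590 ÷ 415.9228 = 0.98181.

0.982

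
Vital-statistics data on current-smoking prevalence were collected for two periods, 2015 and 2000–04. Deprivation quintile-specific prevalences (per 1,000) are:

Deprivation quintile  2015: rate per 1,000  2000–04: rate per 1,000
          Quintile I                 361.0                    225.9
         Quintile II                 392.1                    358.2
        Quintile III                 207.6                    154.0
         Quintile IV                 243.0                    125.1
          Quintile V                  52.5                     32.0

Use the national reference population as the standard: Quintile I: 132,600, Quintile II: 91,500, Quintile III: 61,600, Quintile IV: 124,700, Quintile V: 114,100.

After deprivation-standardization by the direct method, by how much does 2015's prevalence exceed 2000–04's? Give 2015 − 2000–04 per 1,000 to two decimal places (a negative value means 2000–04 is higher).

Standard total = 524,500; weights = 0.2528, 0.1745, 0.1174, 0.2378, 0.2175.
2015: 0.2528×361.0 + 0.1745×392.1 + 0.1174×207.6 + 0.2378×243.0 + 0.2175×52.5 = 253.2436 per 1,000.
2000–04: 0.2528×225.9 + 0.1745×358.2 + 0.1174×154.0 + 0.2378×125.1 + 0.2175×32.0 = 174.3893 per 1,000.
Difference = 253.2436 − 174.3893 = 78.8542.

78.85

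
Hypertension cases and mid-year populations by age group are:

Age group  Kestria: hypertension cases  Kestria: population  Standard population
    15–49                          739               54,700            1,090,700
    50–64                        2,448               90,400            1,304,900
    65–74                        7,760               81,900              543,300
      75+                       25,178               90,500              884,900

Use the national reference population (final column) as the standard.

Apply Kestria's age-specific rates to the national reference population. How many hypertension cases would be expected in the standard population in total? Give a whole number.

Age-specific rates per 1,000 for Kestria: 13.510, 27.080, 94.750, 278.210.
Expected hypertension cases = Σ (standard pop × age-specific rate ÷ 1,000)
= 1,090,700×13.510/1,000 + 1,304,900×27.080/1,000 + 543,300×94.750/1,000 + 884,900×278.210/1,000
= 14735.42 + 35336.23 + 51477.51 + 246187.98 = 347737.14.

347737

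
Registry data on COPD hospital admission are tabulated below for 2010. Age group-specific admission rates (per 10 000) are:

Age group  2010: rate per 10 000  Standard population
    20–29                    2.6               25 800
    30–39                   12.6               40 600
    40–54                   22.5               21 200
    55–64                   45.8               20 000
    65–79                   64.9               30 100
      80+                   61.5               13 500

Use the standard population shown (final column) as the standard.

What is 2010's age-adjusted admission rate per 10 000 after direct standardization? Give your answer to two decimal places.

Standard total = 151 200; weights = 0.1706, 0.2685, 0.1402, 0.1323, 0.1991, 0.0893.
Standardized rate: 0.1706×2.6 + 0.2685×12.6 + 0.1402×22.5 + 0.1323×45.8 + 0.1991×64.9 + 0.0893×61.5 = 31.4509 per 10 000.

31.45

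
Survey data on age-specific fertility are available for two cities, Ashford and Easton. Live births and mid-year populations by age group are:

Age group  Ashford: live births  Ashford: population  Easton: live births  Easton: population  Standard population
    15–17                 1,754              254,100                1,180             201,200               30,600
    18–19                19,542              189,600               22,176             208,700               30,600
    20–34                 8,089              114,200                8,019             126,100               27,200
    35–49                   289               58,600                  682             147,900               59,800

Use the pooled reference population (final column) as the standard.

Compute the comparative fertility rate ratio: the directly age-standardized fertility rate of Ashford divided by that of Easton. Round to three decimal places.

Age-specific rates per 1,000 for Ashford: 6.903, 103.070, 70.832, 4.932.
For Easton: 5.865, 106.258, 63.592, 4.611.
Standard total = 148,200; weights = 0.2065, 0.2065, 0.1835, 0.4035.
Ashford: 0.2065×6.903 + 0.2065×103.070 + 0.1835×70.832 + 0.4035×4.932 = 37.6970 per 1,000.
Easton: 0.2065×5.865 + 0.2065×106.258 + 0.1835×63.592 + 0.4035×4.611 = 36.6830 per 1,000.
Ratio = 37.6970 ÷ 36.6830 = 1.02764.

1.028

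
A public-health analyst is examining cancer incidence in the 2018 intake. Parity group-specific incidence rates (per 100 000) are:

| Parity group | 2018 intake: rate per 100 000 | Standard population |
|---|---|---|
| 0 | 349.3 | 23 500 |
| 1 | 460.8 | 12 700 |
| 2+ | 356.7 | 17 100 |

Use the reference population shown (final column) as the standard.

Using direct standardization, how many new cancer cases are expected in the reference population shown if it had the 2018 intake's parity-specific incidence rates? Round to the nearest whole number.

Expected new cancer cases = Σ (standard pop × parity-specific rate ÷ 100 000)
= 23 500×349.3/100 000 + 12 700×460.8/100 000 + 17 100×356.7/100 000
= 82.09 + 58.52 + 61.00 = 201.60.

202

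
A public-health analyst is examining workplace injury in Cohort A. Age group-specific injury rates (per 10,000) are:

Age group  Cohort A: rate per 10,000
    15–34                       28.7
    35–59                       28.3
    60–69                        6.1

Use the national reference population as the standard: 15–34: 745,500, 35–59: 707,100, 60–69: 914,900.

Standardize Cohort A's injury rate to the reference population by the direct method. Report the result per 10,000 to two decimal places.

Standard total = 2,367,500; weights = 0.3149, 0.2987, 0.3864.
Standardized rate: 0.3149×28.7 + 0.2987×28.3 + 0.3864×6.1 = 19.8470 per 10,000.

19.85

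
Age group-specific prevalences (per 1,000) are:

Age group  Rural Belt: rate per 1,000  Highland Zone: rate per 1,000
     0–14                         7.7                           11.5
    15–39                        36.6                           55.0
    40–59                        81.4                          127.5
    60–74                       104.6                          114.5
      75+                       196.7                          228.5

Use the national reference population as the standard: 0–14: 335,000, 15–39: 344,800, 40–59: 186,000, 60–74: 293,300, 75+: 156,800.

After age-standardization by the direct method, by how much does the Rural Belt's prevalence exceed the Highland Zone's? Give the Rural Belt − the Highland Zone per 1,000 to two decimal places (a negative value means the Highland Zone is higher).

-18.30

Standard total = 1,315,900; weights = 0.2546, 0.2620, 0.1413, 0.2229, 0.1192.
The Rural Belt: 0.2546×7.7 + 0.2620×36.6 + 0.1413×81.4 + 0.2229×104.6 + 0.1192×196.7 = 69.8087 per 1,000.
The Highland Zone: 0.2546×11.5 + 0.2620×55.0 + 0.1413×127.5 + 0.2229×114.5 + 0.1192×228.5 = 88.1094 per 1,000.
Difference = 69.8087 − 88.1094 = -18.3007.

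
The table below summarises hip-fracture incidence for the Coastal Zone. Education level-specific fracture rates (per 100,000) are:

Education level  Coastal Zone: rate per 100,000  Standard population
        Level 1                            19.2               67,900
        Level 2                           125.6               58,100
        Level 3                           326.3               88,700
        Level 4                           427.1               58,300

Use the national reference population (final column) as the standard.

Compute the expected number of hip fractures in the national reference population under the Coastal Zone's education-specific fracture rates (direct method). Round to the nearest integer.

Expected hip fractures = Σ (standard pop × education-specific rate ÷ 100,000)
= 67,900×19.2/100,000 + 58,100×125.6/100,000 + 88,700×326.3/100,000 + 58,300×427.1/100,000
= 13.04 + 72.97 + 289.43 + 249.00 = 624.44.

624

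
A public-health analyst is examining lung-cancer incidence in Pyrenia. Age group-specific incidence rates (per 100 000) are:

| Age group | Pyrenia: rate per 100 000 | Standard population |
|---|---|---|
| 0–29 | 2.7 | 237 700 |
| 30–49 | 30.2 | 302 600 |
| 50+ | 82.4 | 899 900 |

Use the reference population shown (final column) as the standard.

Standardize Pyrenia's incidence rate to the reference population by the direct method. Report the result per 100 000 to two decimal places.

Standard total = 1 440 200; weights = 0.1650, 0.2101, 0.6248.
Standardized rate: 0.1650×2.7 + 0.2101×30.2 + 0.6248×82.4 = 58.2781 per 100 000.

58.28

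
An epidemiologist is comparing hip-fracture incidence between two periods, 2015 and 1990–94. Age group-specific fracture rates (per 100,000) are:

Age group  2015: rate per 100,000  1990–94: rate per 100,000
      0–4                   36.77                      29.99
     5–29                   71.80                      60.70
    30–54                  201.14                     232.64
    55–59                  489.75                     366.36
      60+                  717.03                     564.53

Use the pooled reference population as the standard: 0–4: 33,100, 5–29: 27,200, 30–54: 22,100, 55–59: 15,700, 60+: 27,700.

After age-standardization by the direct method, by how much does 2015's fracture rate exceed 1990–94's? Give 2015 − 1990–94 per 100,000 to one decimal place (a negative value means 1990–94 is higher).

Standard total = 125,800; weights = 0.2631, 0.2162, 0.1757, 0.1248, 0.2202.
2015: 0.2631×36.77 + 0.2162×71.80 + 0.1757×201.14 + 0.1248×489.75 + 0.2202×717.03 = 279.5393 per 100,000.
1990–94: 0.2631×29.99 + 0.2162×60.70 + 0.1757×232.64 + 0.1248×366.36 + 0.2202×564.53 = 231.9109 per 100,000.
Difference = 279.5393 − 231.9109 = 47.6285.

47.6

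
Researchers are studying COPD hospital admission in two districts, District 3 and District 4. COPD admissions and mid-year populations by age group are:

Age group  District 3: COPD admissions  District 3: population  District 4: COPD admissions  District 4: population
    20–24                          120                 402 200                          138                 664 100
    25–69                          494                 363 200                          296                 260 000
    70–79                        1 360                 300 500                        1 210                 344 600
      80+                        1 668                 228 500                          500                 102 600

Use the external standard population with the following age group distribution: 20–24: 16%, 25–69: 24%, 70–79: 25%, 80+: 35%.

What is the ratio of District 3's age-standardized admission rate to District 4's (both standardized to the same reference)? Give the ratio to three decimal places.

Age-specific rates per 10 000 for District 3: 2.98, 13.60, 45.26, 73.00.
For District 4: 2.08, 11.38, 35.11, 48.73.
Standard weights: 0.16, 0.24, 0.25, 0.35.
District 3: 0.1600×2.98 + 0.2400×13.60 + 0.2500×45.26 + 0.3500×73.00 = 40.6054 per 10 000.
District 4: 0.1600×2.08 + 0.2400×11.38 + 0.2500×35.11 + 0.3500×48.73 = 28.8996 per 10 000.
Ratio = 40.6054 ÷ 28.8996 = 1.40505.

1.405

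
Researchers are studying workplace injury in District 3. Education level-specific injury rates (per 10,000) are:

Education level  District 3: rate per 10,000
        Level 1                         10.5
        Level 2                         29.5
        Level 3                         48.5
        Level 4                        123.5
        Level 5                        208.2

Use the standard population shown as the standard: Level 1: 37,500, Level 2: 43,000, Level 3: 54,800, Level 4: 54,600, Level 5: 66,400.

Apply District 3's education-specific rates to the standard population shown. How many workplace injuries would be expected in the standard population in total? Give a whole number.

2489

Expected workplace injuries = Σ (standard pop × education-specific rate ÷ 10,000)
= 37,500×10.5/10,000 + 43,000×29.5/10,000 + 54,800×48.5/10,000 + 54,600×123.5/10,000 + 66,400×208.2/10,000
= 39.38 + 126.85 + 265.78 + 674.31 + 1382.45 = 2488.76.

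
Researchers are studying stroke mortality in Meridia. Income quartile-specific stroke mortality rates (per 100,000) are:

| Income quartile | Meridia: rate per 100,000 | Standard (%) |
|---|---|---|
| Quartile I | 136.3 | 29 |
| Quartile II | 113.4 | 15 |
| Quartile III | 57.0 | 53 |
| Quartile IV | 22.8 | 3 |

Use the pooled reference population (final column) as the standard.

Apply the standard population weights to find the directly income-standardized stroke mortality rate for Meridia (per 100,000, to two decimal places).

Standard weights: 0.29, 0.15, 0.53, 0.03.
Standardized rate: 0.2900×136.3 + 0.1500×113.4 + 0.5300×57.0 + 0.0300×22.8 = 87.4310 per 100,000.

87.43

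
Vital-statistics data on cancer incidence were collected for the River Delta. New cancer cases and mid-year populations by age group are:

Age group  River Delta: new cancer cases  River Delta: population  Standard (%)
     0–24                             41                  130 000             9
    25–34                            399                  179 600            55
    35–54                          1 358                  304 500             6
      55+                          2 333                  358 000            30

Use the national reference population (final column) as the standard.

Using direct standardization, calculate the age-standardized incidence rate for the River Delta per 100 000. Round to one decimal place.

347.3

Age-specific rates per 100 000 for the River Delta: 31.54, 222.16, 445.98, 651.68.
Standard weights: 0.09, 0.55, 0.06, 0.30.
Standardized rate: 0.0900×31.54 + 0.5500×222.16 + 0.0600×445.98 + 0.3000×651.68 = 347.2881 per 100 000.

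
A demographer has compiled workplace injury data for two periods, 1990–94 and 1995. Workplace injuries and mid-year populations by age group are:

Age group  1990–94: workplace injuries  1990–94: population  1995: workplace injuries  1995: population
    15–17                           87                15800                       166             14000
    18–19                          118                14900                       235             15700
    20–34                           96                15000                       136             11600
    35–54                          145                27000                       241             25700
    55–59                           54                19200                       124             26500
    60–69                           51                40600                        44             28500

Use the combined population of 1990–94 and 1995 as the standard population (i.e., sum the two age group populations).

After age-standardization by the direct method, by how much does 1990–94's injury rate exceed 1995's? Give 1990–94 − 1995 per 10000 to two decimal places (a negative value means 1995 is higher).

Age-specific rates per 10000 for 1990–94: 55.06, 79.19, 64.00, 53.70, 28.12, 12.56.
For 1995: 118.57, 149.68, 117.24, 93.77, 46.79, 15.44.
Combined standard total = 254500; weights = 0.1171, 0.1202, 0.1045, 0.2071, 0.1796, 0.2715.
1990–94: 0.1171×55.06 + 0.1202×79.19 + 0.1045×64.00 + 0.2071×53.70 + 0.1796×28.12 + 0.2715×12.56 = 42.2403 per 10000.
1995: 0.1171×118.57 + 0.1202×149.68 + 0.1045×117.24 + 0.2071×93.77 + 0.1796×46.79 + 0.2715×15.44 = 76.1471 per 10000.
Difference = 42.2403 − 76.1471 = -33.9068.

-33.91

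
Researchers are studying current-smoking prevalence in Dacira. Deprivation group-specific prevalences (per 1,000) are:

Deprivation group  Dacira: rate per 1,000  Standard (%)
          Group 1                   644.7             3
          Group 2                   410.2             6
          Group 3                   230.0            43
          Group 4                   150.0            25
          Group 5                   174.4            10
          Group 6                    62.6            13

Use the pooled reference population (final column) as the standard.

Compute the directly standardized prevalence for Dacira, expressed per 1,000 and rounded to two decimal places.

Standard weights: 0.03, 0.06, 0.43, 0.25, 0.10, 0.13.
Standardized rate: 0.0300×644.7 + 0.0600×410.2 + 0.4300×230.0 + 0.2500×150.0 + 0.1000×174.4 + 0.1300×62.6 = 205.9310 per 1,000.

205.93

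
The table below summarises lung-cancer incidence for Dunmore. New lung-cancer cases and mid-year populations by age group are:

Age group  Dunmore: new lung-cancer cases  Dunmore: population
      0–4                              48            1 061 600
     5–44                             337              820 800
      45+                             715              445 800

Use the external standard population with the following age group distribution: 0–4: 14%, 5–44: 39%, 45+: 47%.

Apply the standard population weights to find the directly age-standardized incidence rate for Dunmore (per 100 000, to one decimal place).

92.0

Age-specific rates per 100 000 for Dunmore: 4.52, 41.06, 160.39.
Standard weights: 0.14, 0.39, 0.47.
Standardized rate: 0.1400×4.52 + 0.3900×41.06 + 0.4700×160.39 = 92.0268 per 100 000.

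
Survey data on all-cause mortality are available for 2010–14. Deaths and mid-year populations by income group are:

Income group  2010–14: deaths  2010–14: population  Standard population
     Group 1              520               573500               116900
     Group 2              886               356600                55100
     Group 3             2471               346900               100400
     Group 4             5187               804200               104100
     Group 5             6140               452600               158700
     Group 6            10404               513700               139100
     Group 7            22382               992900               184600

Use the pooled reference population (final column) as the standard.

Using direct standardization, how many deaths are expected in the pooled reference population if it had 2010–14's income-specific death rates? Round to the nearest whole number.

10761

Income-specific rates per 1000 for 2010–14: 0.907, 2.485, 7.123, 6.450, 13.566, 20.253, 22.542.
Expected deaths = Σ (standard pop × income-specific rate ÷ 1000)
= 116900×0.907/1000 + 55100×2.485/1000 + 100400×7.123/1000 + 104100×6.450/1000 + 158700×13.566/1000 + 139100×20.253/1000 + 184600×22.542/1000
= 105.99 + 136.90 + 715.16 + 671.43 + 2152.93 + 2817.20 + 4161.26 = 10760.88.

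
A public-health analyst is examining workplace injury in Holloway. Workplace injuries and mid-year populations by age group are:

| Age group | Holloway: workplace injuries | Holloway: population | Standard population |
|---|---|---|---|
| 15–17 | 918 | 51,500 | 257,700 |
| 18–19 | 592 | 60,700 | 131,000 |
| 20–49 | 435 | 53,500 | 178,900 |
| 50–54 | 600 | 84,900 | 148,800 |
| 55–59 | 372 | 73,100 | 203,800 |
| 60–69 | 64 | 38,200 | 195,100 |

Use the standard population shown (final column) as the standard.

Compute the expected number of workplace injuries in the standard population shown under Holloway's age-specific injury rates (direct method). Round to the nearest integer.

Age-specific rates per 10,000 for Holloway: 178.25, 97.53, 81.31, 70.67, 50.89, 16.75.
Expected workplace injuries = Σ (standard pop × age-specific rate ÷ 10,000)
= 257,700×178.25/10,000 + 131,000×97.53/10,000 + 178,900×81.31/10,000 + 148,800×70.67/10,000 + 203,800×50.89/10,000 + 195,100×16.75/10,000
= 4593.57 + 1277.63 + 1454.61 + 1051.59 + 1037.12 + 326.87 = 9741.38.

9741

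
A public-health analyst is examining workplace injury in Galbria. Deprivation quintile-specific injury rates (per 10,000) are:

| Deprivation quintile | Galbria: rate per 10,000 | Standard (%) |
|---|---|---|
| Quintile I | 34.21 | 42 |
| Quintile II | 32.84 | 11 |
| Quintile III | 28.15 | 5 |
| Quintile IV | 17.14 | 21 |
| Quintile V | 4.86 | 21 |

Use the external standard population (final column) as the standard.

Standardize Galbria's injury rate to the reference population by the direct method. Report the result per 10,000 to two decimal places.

Standard weights: 0.42, 0.11, 0.05, 0.21, 0.21.
Standardized rate: 0.4200×34.21 + 0.1100×32.84 + 0.0500×28.15 + 0.2100×17.14 + 0.2100×4.86 = 24.0081 per 10,000.

24.01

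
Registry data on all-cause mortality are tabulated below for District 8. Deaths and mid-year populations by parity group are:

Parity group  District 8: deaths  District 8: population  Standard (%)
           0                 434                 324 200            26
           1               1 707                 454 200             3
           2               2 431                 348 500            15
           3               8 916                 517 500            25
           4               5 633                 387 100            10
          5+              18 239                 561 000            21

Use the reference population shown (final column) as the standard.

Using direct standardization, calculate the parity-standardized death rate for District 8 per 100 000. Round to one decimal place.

1409.7

Parity-specific rates per 100 000 for District 8: 133.87, 375.83, 697.56, 1722.90, 1455.18, 3251.16.
Standard weights: 0.26, 0.03, 0.15, 0.25, 0.10, 0.21.
Standardized rate: 0.2600×133.87 + 0.0300×375.83 + 0.1500×697.56 + 0.2500×1722.90 + 0.1000×1455.18 + 0.2100×3251.16 = 1409.7005 per 100 000.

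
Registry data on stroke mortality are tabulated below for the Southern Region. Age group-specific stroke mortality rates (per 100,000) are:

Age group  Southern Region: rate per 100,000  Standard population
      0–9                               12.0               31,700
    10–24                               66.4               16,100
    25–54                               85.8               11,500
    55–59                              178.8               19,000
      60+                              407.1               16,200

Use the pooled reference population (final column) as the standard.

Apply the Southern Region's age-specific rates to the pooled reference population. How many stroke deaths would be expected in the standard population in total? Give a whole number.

Expected stroke deaths = Σ (standard pop × age-specific rate ÷ 100,000)
= 31,700×12.0/100,000 + 16,100×66.4/100,000 + 11,500×85.8/100,000 + 19,000×178.8/100,000 + 16,200×407.1/100,000
= 3.80 + 10.69 + 9.87 + 33.97 + 65.95 = 124.28.

124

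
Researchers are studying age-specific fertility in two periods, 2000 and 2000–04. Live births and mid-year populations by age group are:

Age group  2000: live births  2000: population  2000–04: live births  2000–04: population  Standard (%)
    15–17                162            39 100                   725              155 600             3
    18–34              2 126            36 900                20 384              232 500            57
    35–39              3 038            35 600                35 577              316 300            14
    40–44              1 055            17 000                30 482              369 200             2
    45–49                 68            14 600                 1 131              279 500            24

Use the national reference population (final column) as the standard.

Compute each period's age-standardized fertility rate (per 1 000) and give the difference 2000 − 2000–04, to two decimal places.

Age-specific rates per 1 000 for 2000: 4.143, 57.615, 85.337, 62.059, 4.658.
For 2000–04: 4.659, 87.673, 112.479, 82.562, 4.047.
Standard weights: 0.03, 0.57, 0.14, 0.02, 0.24.
2000: 0.0300×4.143 + 0.5700×57.615 + 0.1400×85.337 + 0.0200×62.059 + 0.2400×4.658 = 47.2711 per 1 000.
2000–04: 0.0300×4.659 + 0.5700×87.673 + 0.1400×112.479 + 0.0200×82.562 + 0.2400×4.047 = 68.4829 per 1 000.
Difference = 47.2711 − 68.4829 = -21.2118.

-21.21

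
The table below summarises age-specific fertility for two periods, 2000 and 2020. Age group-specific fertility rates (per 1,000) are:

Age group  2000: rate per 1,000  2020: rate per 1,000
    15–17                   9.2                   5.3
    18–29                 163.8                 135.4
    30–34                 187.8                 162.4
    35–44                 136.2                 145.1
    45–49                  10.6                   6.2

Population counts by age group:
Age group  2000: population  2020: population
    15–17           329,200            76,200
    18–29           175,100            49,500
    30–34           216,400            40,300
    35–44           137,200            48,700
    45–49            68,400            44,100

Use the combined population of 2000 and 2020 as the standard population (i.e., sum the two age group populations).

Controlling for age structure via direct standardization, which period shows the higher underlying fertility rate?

Combined standard total = 1,185,100; weights = 0.3421, 0.1895, 0.2166, 0.1569, 0.0949.
2000: 0.3421×9.2 + 0.1895×163.8 + 0.2166×187.8 + 0.1569×136.2 + 0.0949×10.6 = 97.2403 per 1,000.
2020: 0.3421×5.3 + 0.1895×135.4 + 0.2166×162.4 + 0.1569×145.1 + 0.0949×6.2 = 86.0004 per 1,000.

2000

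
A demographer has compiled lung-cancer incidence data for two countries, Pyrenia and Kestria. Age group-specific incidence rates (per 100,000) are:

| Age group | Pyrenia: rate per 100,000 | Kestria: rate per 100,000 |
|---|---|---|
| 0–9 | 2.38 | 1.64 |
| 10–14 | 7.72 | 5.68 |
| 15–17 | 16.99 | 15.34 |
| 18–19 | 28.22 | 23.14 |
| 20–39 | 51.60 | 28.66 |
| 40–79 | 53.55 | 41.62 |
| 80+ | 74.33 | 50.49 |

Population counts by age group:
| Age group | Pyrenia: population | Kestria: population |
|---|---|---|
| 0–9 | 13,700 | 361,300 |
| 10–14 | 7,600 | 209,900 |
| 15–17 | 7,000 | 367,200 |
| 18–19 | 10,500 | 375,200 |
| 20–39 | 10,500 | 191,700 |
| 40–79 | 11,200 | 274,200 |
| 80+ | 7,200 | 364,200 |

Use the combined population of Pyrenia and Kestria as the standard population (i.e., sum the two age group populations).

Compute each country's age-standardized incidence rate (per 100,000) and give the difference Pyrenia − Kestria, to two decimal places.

Combined standard total = 2,211,400; weights = 0.1696, 0.0984, 0.1692, 0.1744, 0.0914, 0.1291, 0.1679.
Pyrenia: 0.1696×2.38 + 0.0984×7.72 + 0.1692×16.99 + 0.1744×28.22 + 0.0914×51.60 + 0.1291×53.55 + 0.1679×74.33 = 33.0725 per 100,000.
Kestria: 0.1696×1.64 + 0.0984×5.68 + 0.1692×15.34 + 0.1744×23.14 + 0.0914×28.66 + 0.1291×41.62 + 0.1679×50.49 = 23.9401 per 100,000.
Difference = 33.0725 − 23.9401 = 9.1324.

9.13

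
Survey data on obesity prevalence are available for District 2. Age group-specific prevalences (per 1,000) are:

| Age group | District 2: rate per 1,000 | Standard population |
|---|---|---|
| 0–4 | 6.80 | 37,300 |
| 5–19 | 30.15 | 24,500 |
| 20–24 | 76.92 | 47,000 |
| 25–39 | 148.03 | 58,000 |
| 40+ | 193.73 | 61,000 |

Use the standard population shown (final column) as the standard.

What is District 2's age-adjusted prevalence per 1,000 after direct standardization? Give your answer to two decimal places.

Standard total = 227,800; weights = 0.1637, 0.1076, 0.2063, 0.2546, 0.2678.
Standardized rate: 0.1637×6.80 + 0.1076×30.15 + 0.2063×76.92 + 0.2546×148.03 + 0.2678×193.73 = 109.7929 per 1,000.

109.79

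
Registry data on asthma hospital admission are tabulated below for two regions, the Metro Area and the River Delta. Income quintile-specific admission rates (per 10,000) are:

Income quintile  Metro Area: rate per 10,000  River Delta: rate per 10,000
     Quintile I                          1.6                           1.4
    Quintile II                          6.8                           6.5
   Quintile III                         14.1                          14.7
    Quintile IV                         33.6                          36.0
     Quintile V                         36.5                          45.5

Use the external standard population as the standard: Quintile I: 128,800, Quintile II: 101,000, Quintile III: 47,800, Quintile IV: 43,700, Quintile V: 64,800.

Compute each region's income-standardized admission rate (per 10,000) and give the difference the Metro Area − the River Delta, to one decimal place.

Standard total = 386,100; weights = 0.3336, 0.2616, 0.1238, 0.1132, 0.1678.
The Metro Area: 0.3336×1.6 + 0.2616×6.8 + 0.1238×14.1 + 0.1132×33.6 + 0.1678×36.5 = 13.9870 per 10,000.
The River Delta: 0.3336×1.4 + 0.2616×6.5 + 0.1238×14.7 + 0.1132×36.0 + 0.1678×45.5 = 15.6982 per 10,000.
Difference = 13.9870 − 15.6982 = -1.7112.

-1.7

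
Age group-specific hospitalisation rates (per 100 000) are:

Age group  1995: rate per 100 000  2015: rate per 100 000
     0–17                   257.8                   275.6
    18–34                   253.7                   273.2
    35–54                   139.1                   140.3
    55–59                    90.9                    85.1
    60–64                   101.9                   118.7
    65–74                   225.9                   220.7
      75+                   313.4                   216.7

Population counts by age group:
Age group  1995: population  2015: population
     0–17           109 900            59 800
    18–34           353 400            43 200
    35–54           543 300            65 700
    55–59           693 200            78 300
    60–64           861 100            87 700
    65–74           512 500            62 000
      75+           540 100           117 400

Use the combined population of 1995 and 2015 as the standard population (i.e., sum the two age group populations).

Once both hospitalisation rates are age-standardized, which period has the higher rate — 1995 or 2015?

Combined standard total = 4 127 600; weights = 0.0411, 0.0961, 0.1475, 0.1869, 0.2299, 0.1392, 0.1593.
1995: 0.0411×257.8 + 0.0961×253.7 + 0.1475×139.1 + 0.1869×90.9 + 0.2299×101.9 + 0.1392×225.9 + 0.1593×313.4 = 177.2774 per 100 000.
2015: 0.0411×275.6 + 0.0961×273.2 + 0.1475×140.3 + 0.1869×85.1 + 0.2299×118.7 + 0.1392×220.7 + 0.1593×216.7 = 166.7101 per 100 000.
The crude rates (174.17 vs 182.26) would put 2015 higher, but that reflects its age composition; once standardized to a common age structure, 1995 has the higher underlying rate.

1995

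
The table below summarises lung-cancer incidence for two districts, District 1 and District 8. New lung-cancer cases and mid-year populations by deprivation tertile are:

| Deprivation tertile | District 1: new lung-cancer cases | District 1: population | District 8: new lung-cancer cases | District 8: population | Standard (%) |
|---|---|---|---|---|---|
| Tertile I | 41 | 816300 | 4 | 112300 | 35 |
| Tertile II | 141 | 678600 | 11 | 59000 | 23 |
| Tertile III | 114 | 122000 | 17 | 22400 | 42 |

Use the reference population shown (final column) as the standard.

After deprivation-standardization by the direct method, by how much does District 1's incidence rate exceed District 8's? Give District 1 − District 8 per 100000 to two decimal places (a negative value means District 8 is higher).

Deprivation-specific rates per 100000 for District 1: 5.02, 20.78, 93.44.
For District 8: 3.56, 18.64, 75.89.
Standard weights: 0.35, 0.23, 0.42.
District 1: 0.3500×5.02 + 0.2300×20.78 + 0.4200×93.44 = 45.7828 per 100000.
District 8: 0.3500×3.56 + 0.2300×18.64 + 0.4200×75.89 = 37.4098 per 100000.
Difference = 45.7828 − 37.4098 = 8.3730.

8.37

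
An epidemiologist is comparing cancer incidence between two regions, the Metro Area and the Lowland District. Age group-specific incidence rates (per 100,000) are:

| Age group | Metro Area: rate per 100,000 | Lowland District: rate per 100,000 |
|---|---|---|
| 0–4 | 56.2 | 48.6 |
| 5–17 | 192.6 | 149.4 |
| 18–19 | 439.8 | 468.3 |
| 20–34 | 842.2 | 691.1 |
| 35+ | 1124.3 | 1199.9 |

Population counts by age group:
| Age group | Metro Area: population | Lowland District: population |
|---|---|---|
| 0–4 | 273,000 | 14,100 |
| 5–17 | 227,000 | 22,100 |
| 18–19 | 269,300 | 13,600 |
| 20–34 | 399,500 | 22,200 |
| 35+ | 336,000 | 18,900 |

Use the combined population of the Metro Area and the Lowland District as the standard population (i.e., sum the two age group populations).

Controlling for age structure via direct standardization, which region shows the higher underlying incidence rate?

Combined standard total = 1,595,700; weights = 0.1799, 0.1561, 0.1773, 0.2643, 0.2224.
The Metro Area: 0.1799×56.2 + 0.1561×192.6 + 0.1773×439.8 + 0.2643×842.2 + 0.2224×1124.3 = 590.7758 per 100,000.
The Lowland District: 0.1799×48.6 + 0.1561×149.4 + 0.1773×468.3 + 0.2643×691.1 + 0.2224×1199.9 = 564.5999 per 100,000.

Metro Area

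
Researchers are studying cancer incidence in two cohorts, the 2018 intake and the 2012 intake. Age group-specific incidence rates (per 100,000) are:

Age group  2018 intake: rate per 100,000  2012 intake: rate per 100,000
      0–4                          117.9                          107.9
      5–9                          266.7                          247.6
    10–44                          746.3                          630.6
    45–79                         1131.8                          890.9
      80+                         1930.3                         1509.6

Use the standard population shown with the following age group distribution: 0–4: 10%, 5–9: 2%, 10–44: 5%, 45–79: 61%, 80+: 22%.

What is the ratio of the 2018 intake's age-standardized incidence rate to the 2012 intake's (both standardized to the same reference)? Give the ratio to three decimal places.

Standard weights: 0.10, 0.02, 0.05, 0.61, 0.22.
The 2018 intake: 0.1000×117.9 + 0.0200×266.7 + 0.0500×746.3 + 0.6100×1131.8 + 0.2200×1930.3 = 1169.5030 per 100,000.
The 2012 intake: 0.1000×107.9 + 0.0200×247.6 + 0.0500×630.6 + 0.6100×890.9 + 0.2200×1509.6 = 922.8330 per 100,000.
Ratio = 1169.5030 ÷ 922.8330 = 1.26730.

1.267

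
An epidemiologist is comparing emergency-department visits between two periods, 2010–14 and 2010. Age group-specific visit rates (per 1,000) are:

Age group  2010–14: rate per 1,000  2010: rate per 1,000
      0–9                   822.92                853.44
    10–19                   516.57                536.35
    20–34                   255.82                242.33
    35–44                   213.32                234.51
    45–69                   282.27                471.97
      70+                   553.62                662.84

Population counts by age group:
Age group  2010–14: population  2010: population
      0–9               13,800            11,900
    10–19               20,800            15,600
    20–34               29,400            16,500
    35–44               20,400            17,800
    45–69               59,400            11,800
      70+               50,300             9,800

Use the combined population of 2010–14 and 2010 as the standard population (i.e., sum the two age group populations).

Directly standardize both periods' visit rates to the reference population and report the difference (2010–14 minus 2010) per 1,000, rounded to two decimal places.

Combined standard total = 277,500; weights = 0.0926, 0.1312, 0.1654, 0.1377, 0.2566, 0.2166.
2010–14: 0.0926×822.92 + 0.1312×516.57 + 0.1654×255.82 + 0.1377×213.32 + 0.2566×282.27 + 0.2166×553.62 = 407.9760 per 1,000.
2010: 0.0926×853.44 + 0.1312×536.35 + 0.1654×242.33 + 0.1377×234.51 + 0.2566×471.97 + 0.2166×662.84 = 486.4098 per 1,000.
Difference = 407.9760 − 486.4098 = -78.4338.

-78.43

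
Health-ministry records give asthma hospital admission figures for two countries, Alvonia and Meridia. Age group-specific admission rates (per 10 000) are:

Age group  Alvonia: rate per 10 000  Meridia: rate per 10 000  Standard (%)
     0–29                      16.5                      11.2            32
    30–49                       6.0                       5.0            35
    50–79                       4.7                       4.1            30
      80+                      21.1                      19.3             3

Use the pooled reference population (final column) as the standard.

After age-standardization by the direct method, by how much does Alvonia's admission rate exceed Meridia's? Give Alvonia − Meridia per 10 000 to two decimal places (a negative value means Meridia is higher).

2.28

Standard weights: 0.32, 0.35, 0.30, 0.03.
Alvonia: 0.3200×16.5 + 0.3500×6.0 + 0.3000×4.7 + 0.0300×21.1 = 9.4230 per 10 000.
Meridia: 0.3200×11.2 + 0.3500×5.0 + 0.3000×4.1 + 0.0300×19.3 = 7.1430 per 10 000.
Difference = 9.4230 − 7.1430 = 2.2800.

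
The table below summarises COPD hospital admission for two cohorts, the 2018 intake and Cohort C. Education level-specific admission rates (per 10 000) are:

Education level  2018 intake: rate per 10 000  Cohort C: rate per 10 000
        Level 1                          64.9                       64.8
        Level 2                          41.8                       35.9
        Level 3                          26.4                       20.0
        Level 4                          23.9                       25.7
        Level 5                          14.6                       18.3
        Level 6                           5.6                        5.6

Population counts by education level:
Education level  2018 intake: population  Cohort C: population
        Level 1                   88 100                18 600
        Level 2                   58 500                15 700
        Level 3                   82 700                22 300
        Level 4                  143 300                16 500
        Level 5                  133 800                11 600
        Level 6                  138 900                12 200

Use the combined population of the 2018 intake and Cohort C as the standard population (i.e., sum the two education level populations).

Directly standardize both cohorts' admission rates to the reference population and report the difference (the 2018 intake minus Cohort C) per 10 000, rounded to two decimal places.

0.40

Combined standard total = 742 200; weights = 0.1438, 0.1000, 0.1415, 0.2153, 0.1959, 0.2036.
The 2018 intake: 0.1438×64.9 + 0.1000×41.8 + 0.1415×26.4 + 0.2153×23.9 + 0.1959×14.6 + 0.2036×5.6 = 26.3899 per 10 000.
Cohort C: 0.1438×64.8 + 0.1000×35.9 + 0.1415×20.0 + 0.2153×25.7 + 0.1959×18.3 + 0.2036×5.6 = 25.9927 per 10 000.
Difference = 26.3899 − 25.9927 = 0.3972.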